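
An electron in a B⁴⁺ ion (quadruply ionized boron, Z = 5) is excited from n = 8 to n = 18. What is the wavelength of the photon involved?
290.707596 nm

First, find the transition energy using E_n = -13.6057 Z² / n² eV:
E_8 = -13.6057 × 5² / 8² = -5.3147265625 eV
E_18 = -13.6057 × 5² / 18² = -1.0498225309 eV

Photon energy: |ΔE| = |E_18 - E_8| = 4.2649040316 eV

Convert to wavelength using E = hc/λ with hc = 1239.84 eV·nm:
λ = hc/E = 1239.84 eV·nm / 4.2649040316 eV
λ = 290.707596 nm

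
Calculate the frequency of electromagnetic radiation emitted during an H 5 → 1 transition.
3.16e+15 Hz

First, find the transition energy:
E_5 = -13.6057 / 5² = -0.5442 eV
E_1 = -13.6057 / 1² = -13.6057 eV
|ΔE| = |E_1 - E_5| = 13.0615 eV

Convert to Joules: E = 13.0615 eV × (1.602177 × 10⁻¹⁹ J/eV) = 2.0927e-18 J

Using E = hf:
f = E/h = 2.0927e-18 J / (6.62607 × 10⁻³⁴ J·s)
f = 3.16e+15 Hz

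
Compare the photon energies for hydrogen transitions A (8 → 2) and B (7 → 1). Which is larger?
7 → 1

Calculate the energy for each transition:

Transition 8 → 2:
ΔE₁ = |E_2 - E_8| = |-13.6057/2² - (-13.6057/8²)|
ΔE₁ = |-3.40142500000 - (-0.21258906250)| = 3.18883594 eV

Transition 7 → 1:
ΔE₂ = |E_1 - E_7| = |-13.6057/1² - (-13.6057/7²)|
ΔE₂ = |-13.60570000000 - (-0.27766734694)| = 13.32803265 eV

Since 13.32803265 eV > 3.18883594 eV, the transition 7 → 1 emits the more energetic photon.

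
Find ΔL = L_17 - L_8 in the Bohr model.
9.49e-34 J·s (or 9ℏ)

In the Bohr model, L_n = nℏ where ℏ = 1.0546e-34 J·s.

L_17 = 17ℏ = 1.7928e-33 J·s
L_8 = 8ℏ = 8.4368e-34 J·s

ΔL = L_17 - L_8 = (17 - 8)ℏ = 9ℏ
ΔL = 9 × 1.0546e-34 J·s = 9.49e-34 J·s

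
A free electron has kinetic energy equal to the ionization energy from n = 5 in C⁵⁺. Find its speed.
2.63e+06 m/s (or 0.875680% of c)

The binding energy at n = 5 for C⁵⁺ is:
E_5 = -13.6057 × 6²/5² = -19.59220800 eV
|E_5| = 19.59220800 eV

Convert to Joules:
KE = 19.59220800 eV × (1.602177 × 10⁻¹⁹ J/eV) = 3.1390e-18 J

Using KE = ½mv²:
v = √(2·KE/m_e)
v = √(2 × 3.1390e-18 J / 9.10938 × 10⁻³¹ kg)
v = 2.63e+06 m/s

This is approximately 0.875680% the speed of light.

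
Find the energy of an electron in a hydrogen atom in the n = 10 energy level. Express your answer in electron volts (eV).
-0.136 eV

The energy levels of a hydrogen-like atom are given by:
E_n = -13.6057 eV / n²

For n = 10:
E_10 = -13.6057 eV / 10²
E_10 = -13.6057 eV / 100
E_10 = -0.136 eV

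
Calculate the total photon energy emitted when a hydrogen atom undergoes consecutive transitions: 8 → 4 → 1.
13.393 eV

The energy levels of hydrogen are E_n = -13.6057 / n² eV.

First transition (8 → 4):
ΔE₁ = |E_4 - E_8|
ΔE₁ = |-0.850356250 - (-0.212589063)| = 0.637767 eV

Second transition (4 → 1):
ΔE₂ = |E_1 - E_4|
ΔE₂ = |-13.605700000 - (-0.850356250)| = 12.755344 eV

Total energy released:
E_total = ΔE₁ + ΔE₂ = 0.637767 + 12.755344 = 13.393 eV

Note: This equals the direct transition 8 → 1: 13.393 eV ✓
Energy is conserved regardless of the path taken.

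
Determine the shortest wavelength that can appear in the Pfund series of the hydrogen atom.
2278.16283 nm

The series limit corresponds to the transition from n = ∞ to n = 5.
This is the highest energy (shortest wavelength) transition in the Pfund series.

E_∞ = 0 eV
E_5 = -13.6057 / 5² = -0.54422800000 eV

Energy at series limit:
ΔE = E_∞ - E_5 = 0 - (-0.54422800000) = 0.54422800000 eV
λ = hc/E = 1239.84 eV·nm / 0.54422800000 eV = 2278.16283 nm

This energy equals the ionization energy from the n = 5 state of hydrogen.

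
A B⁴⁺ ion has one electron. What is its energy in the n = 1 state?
-340.142500 eV

For hydrogen-like ions, the energy levels scale with Z²:
E_n = -13.6057 Z² / n² eV

For B⁴⁺ (Z = 5) at n = 1:
E_1 = -13.6057 × 5² / 1²
E_1 = -13.6057 × 25 / 1
E_1 = -340.1425 / 1
E_1 = -340.142500 eV

The energy is 25 times more negative than hydrogen at the same n due to the stronger nuclear charge.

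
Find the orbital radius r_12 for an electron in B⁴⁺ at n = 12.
1.5240 nm (or 15.2403 Å)

The Bohr radius formula is:
r_n = n² a₀ / Z

where a₀ = 0.0529177 nm is the Bohr radius.

For B⁴⁺ (Z = 5) at n = 12:
r_12 = 12² × 0.0529177 nm / 5
r_12 = 144 × 0.0529177 nm / 5
r_12 = 7.62015 nm / 5
r_12 = 1.5240 nm

The electron orbits at approximately 1.5240 nm from the nucleus.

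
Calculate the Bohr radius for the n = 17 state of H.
15.2932 nm (or 152.9322 Å)

The Bohr radius formula is:
r_n = n² a₀ / Z

where a₀ = 0.0529177 nm is the Bohr radius.

For H (Z = 1) at n = 17:
r_17 = 17² × 0.0529177 nm / 1
r_17 = 289 × 0.0529177 nm / 1
r_17 = 15.29322 nm / 1
r_17 = 15.2932 nm

The electron orbits at approximately 15.2932 nm from the nucleus.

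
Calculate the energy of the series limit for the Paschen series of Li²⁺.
13.60570 eV

The series limit corresponds to the transition from n = ∞ to n = 3.
This is the highest energy (shortest wavelength) transition in the Paschen series.

E_∞ = 0 eV
E_3 = -13.6057 × 3² / 3² = -13.60570 eV

Energy at series limit:
ΔE = E_∞ - E_3 = 0 - (-13.60570) = 13.60570 eV

This energy equals the ionization energy from the n = 3 state of Li²⁺.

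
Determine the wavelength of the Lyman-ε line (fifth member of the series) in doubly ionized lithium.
10.414459 nm

The lines of a series are numbered from the longest wavelength (smallest ΔE) outward; the fifth line is the transition from n = n_f + 5 to n_f.
The Lyman series has all transitions ending at n_f = 1.

For Li²⁺ (Z = 3), the fifth line (ε-line) is the jump from n = 6 to n = 1:
E_6 = -13.6057 × 3² / 6² = -3.40142500 eV
E_1 = -13.6057 × 3² / 1² = -122.45130000 eV
ΔE = E_6 - E_1 = 119.04987500 eV

λ = hc/E = 1239.84 eV·nm / 119.04987500 eV
λ = 10.414459 nm

This is the ε-line of the Lyman series in Li²⁺.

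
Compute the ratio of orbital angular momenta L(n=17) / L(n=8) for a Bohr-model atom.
2.12500

In the Bohr model, L_n = nℏ, so the ratio is purely the ratio of quantum numbers:

L_17/L_8 = 17ℏ / 8ℏ = 17/8 = 2.12500

The angular momentum scales linearly with n.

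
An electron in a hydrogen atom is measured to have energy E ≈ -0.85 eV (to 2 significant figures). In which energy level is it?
n = 4

The exact energy levels follow E_n = -13.6057 eV / n².

The measured value (-0.85 eV) is reported to only 2 significant figures, so we must test candidate n values and see which one matches to that precision.

Candidate energies:
  n = 2:  E = -13.6057/2² = -3.401425 eV
  n = 3:  E = -13.6057/3² = -1.511744 eV
  n = 4:  E = -13.6057/4² = -0.850356 eV  ← matches
  n = 5:  E = -13.6057/5² = -0.544228 eV
  n = 6:  E = -13.6057/6² = -0.377936 eV

Checking against the measurement of -0.85 eV (2 sig figs), only n = 4 agrees:
E_4 = -0.850356 eV, which rounds to -0.85 eV ✓

Therefore n = 4.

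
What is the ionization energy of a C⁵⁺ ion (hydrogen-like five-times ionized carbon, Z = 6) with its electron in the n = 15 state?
2.176912 eV

The ionization energy is the energy needed to remove the electron completely (n → ∞).

For a hydrogen-like ion with Z = 6, E_n = -13.6057 Z² / n² eV.

At n = 15: E_15 = -13.6057 × 6² / 15² = -2.176912000 eV
At n = ∞: E_∞ = 0 eV

Ionization energy = E_∞ - E_15 = 0 - (-2.176912000) = 2.176912000 eV
Ionization energy ≈ 2.176912 eV

This is also called the binding energy of the electron in state n = 15.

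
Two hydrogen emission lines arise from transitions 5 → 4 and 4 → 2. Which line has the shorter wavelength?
4 → 2

Calculate the energy for each transition:

Transition 5 → 4:
ΔE₁ = |E_4 - E_5| = |-13.6057/4² - (-13.6057/5²)|
ΔE₁ = |-0.85035625000 - (-0.54422800000)| = 0.30612825 eV

Transition 4 → 2:
ΔE₂ = |E_2 - E_4| = |-13.6057/2² - (-13.6057/4²)|
ΔE₂ = |-3.40142500000 - (-0.85035625000)| = 2.55106875 eV

Since 2.55106875 eV > 0.30612825 eV, the transition 4 → 2 emits the more energetic photon.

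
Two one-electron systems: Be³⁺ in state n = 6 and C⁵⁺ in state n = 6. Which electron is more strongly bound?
C⁵⁺ at n = 6 (E = -13.60570 eV)

Using E_n = -13.6057 Z² / n² eV:

Be³⁺ (Z = 4) at n = 6:
E = -13.6057 × 4² / 6² = -13.6057 × 16 / 36 = -6.04697778 eV

C⁵⁺ (Z = 6) at n = 6:
E = -13.6057 × 6² / 6² = -13.6057 × 36 / 36 = -13.60570000 eV

Since -13.60570000 eV < -6.04697778 eV,
C⁵⁺ at n = 6 is more tightly bound (requires more energy to ionize).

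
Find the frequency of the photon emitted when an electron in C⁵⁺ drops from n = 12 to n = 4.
6.58e+15 Hz

First, find the transition energy:
E_12 = -13.6057 × 6² / 12² = -3.4014250 eV
E_4 = -13.6057 × 6² / 4² = -30.6128250 eV
|ΔE| = |E_4 - E_12| = 27.2114000 eV

Convert to Joules: E = 27.2114000 eV × (1.602177 × 10⁻¹⁹ J/eV) = 4.3597e-18 J

Using E = hf:
f = E/h = 4.3597e-18 J / (6.62607 × 10⁻³⁴ J·s)
f = 6.58e+15 Hz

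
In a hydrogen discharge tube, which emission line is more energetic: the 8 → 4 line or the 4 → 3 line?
4 → 3

Calculate the energy for each transition:

Transition 8 → 4:
ΔE₁ = |E_4 - E_8| = |-13.6057/4² - (-13.6057/8²)|
ΔE₁ = |-0.850356250000 - (-0.212589062500)| = 0.637767188 eV

Transition 4 → 3:
ΔE₂ = |E_3 - E_4| = |-13.6057/3² - (-13.6057/4²)|
ΔE₂ = |-1.511744444444 - (-0.850356250000)| = 0.661388194 eV

Since 0.661388194 eV > 0.637767188 eV, the transition 4 → 3 emits the more energetic photon.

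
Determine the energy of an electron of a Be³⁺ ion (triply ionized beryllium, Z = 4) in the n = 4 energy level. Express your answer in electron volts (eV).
-13.60570 eV

The energy levels of a hydrogen-like atom are given by:
E_n = -13.6057 Z² / n² eV  (with Z = 4 for Be³⁺)

For n = 4:
E_4 = -13.6057 × 4² / 4²
E_4 = -13.6057 × 16 / 16
E_4 = -13.60570 eV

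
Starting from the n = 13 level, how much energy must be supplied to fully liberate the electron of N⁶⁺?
3.9448 eV

The ionization energy is the energy needed to remove the electron completely (n → ∞).

For a hydrogen-like ion with Z = 7, E_n = -13.6057 Z² / n² eV.

At n = 13: E_13 = -13.6057 × 7² / 13² = -3.9448479 eV
At n = ∞: E_∞ = 0 eV

Ionization energy = E_∞ - E_13 = 0 - (-3.9448479) = 3.9448479 eV
Ionization energy ≈ 3.9448 eV

This is also called the binding energy of the electron in state n = 13.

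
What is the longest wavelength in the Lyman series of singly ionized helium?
30.376 nm

The longest wavelength corresponds to the smallest energy transition in the series.
The Lyman series has all transitions ending at n_f = 1.

For He⁺ (Z = 2), the first line (α-line) is the jump from n = 2 to n = 1:
E_2 = -13.6057 × 2² / 2² = -13.60570 eV
E_1 = -13.6057 × 2² / 1² = -54.42280 eV
ΔE = E_2 - E_1 = 40.81710 eV

λ = hc/E = 1239.84 eV·nm / 40.81710 eV
λ = 30.376 nm

This is the α-line of the Lyman series in He⁺.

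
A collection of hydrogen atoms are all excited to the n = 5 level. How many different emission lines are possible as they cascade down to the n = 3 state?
3

The electron can occupy levels n = 3, 4, ..., 5 during de-excitation — that is m = 5 - 3 + 1 = 3 distinct levels.

The number of distinct spectral lines equals the number of ways to choose 2 of these m levels (each pair gives one possible emission transition):

Number of lines = m(m-1)/2 = 3×2/2 = 3

These correspond to all possible transitions between the 3 levels:
5 → 4, 5 → 3, 4 → 3

Each transition produces a photon with a unique energy (and thus wavelength). This count does not depend on Z.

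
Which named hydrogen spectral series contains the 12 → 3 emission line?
Paschen series

The spectral series in hydrogen are named based on the final (lower) energy level:
- Lyman series: n_final = 1 (ultraviolet)
- Balmer series: n_final = 2 (visible/near-UV)
- Paschen series: n_final = 3 (infrared)
- Brackett series: n_final = 4 (infrared)
- Pfund series: n_final = 5 (far infrared)

Since this transition ends at n = 3, it belongs to the Paschen series.

For reference, this 12 → 3 line has photon energy
ΔE = 13.6057 eV × (1/3² - 1/12²) = 1.4172604167 eV,
corresponding to wavelength λ = hc/ΔE = 1239.84 eV·nm / 1.4172604167 eV = 874.814526 nm in the infrared region.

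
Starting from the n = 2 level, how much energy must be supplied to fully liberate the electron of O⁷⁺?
217.69120 eV

The ionization energy is the energy needed to remove the electron completely (n → ∞).

For a hydrogen-like ion with Z = 8, E_n = -13.6057 Z² / n² eV.

At n = 2: E_2 = -13.6057 × 8² / 2² = -217.69120000 eV
At n = ∞: E_∞ = 0 eV

Ionization energy = E_∞ - E_2 = 0 - (-217.69120000) = 217.69120000 eV
Ionization energy ≈ 217.69120 eV

This is also called the binding energy of the electron in state n = 2.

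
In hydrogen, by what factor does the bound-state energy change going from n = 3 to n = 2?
2.250

Using E_n = -13.6057 Z² / n² eV with Z = 1:

E_2 = -13.6057 / 2² = -13.6057 / 4 = -3.401425000 eV
E_3 = -13.6057 / 3² = -13.6057 / 9 = -1.511744444 eV

The ratio is:
E_2/E_3 = (-3.401425000) / (-1.511744444)
E_2/E_3 = (-13.6057/4) / (-13.6057/9)
E_2/E_3 = 9/4
E_2/E_3 = 2.250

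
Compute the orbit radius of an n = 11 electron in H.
6.40304 nm (or 64.03044 Å)

The Bohr radius formula is:
r_n = n² a₀ / Z

where a₀ = 0.05291772 nm is the Bohr radius.

For H (Z = 1) at n = 11:
r_11 = 11² × 0.05291772 nm / 1
r_11 = 121 × 0.05291772 nm / 1
r_11 = 6.403044 nm / 1
r_11 = 6.40304 nm

The electron orbits at approximately 6.40304 nm from the nucleus.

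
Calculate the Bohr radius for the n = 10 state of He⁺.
2.6459 nm (or 26.4589 Å)

The Bohr radius formula is:
r_n = n² a₀ / Z

where a₀ = 0.0529177 nm is the Bohr radius.

For He⁺ (Z = 2) at n = 10:
r_10 = 10² × 0.0529177 nm / 2
r_10 = 100 × 0.0529177 nm / 2
r_10 = 5.29177 nm / 2
r_10 = 2.6459 nm

The electron orbits at approximately 2.6459 nm from the nucleus.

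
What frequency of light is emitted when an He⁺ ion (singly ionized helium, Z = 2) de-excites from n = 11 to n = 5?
4.176e+14 Hz

First, find the transition energy:
E_11 = -13.6057 × 2² / 11² = -0.449775 eV
E_5 = -13.6057 × 2² / 5² = -2.176912 eV
|ΔE| = |E_5 - E_11| = 1.727137 eV

Convert to Joules: E = 1.727137 eV × (1.602177 × 10⁻¹⁹ J/eV) = 2.76718e-19 J

Using E = hf:
f = E/h = 2.76718e-19 J / (6.62607 × 10⁻³⁴ J·s)
f = 4.176e+14 Hz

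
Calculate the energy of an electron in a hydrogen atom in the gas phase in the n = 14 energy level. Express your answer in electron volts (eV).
-0.069 eV

The energy levels of a hydrogen-like atom are given by:
E_n = -13.6057 eV / n²

For n = 14:
E_14 = -13.6057 eV / 14²
E_14 = -13.6057 eV / 196
E_14 = -0.069 eV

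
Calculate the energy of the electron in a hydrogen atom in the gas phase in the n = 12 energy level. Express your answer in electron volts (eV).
-0.094 eV

The energy levels of a hydrogen-like atom are given by:
E_n = -13.6057 eV / n²

For n = 12:
E_12 = -13.6057 eV / 12²
E_12 = -13.6057 eV / 144
E_12 = -0.094 eV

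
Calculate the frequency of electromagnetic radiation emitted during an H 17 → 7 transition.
5.57561e+13 Hz

First, find the transition energy:
E_17 = -13.6057 / 17² = -0.047078547 eV
E_7 = -13.6057 / 7² = -0.277667347 eV
|ΔE| = |E_7 - E_17| = 0.230588800 eV

Convert to Joules: E = 0.230588800 eV × (1.602177 × 10⁻¹⁹ J/eV) = 3.6944407e-20 J

Using E = hf:
f = E/h = 3.6944407e-20 J / (6.62607 × 10⁻³⁴ J·s)
f = 5.57561e+13 Hz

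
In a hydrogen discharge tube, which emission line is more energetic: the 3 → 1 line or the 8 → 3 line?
3 → 1

Calculate the energy for each transition:

Transition 3 → 1:
ΔE₁ = |E_1 - E_3| = |-13.6057/1² - (-13.6057/3²)|
ΔE₁ = |-13.605700000000 - (-1.511744444444)| = 12.093955556 eV

Transition 8 → 3:
ΔE₂ = |E_3 - E_8| = |-13.6057/3² - (-13.6057/8²)|
ΔE₂ = |-1.511744444444 - (-0.212589062500)| = 1.299155382 eV

Since 12.093955556 eV > 1.299155382 eV, the transition 3 → 1 emits the more energetic photon.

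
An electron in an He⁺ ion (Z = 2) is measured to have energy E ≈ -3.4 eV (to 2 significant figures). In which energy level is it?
n = 4

The exact energy levels follow E_n = -13.6057 Z² / n² eV with Z = 2.

The measured value (-3.4 eV) is reported to only 2 significant figures, so we must test candidate n values and see which one matches to that precision.

Candidate energies:
  n = 2:  E = -13.6057 × 2² / 2² = -13.60570 eV
  n = 3:  E = -13.6057 × 2² / 3² = -6.04698 eV
  n = 4:  E = -13.6057 × 2² / 4² = -3.40143 eV  ← matches
  n = 5:  E = -13.6057 × 2² / 5² = -2.17691 eV
  n = 6:  E = -13.6057 × 2² / 6² = -1.51174 eV

Checking against the measurement of -3.4 eV (2 sig figs), only n = 4 agrees:
E_4 = -3.40143 eV, which rounds to -3.4 eV ✓

Therefore n = 4.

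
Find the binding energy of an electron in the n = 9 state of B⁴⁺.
4.199 eV

The ionization energy is the energy needed to remove the electron completely (n → ∞).

For a hydrogen-like ion with Z = 5, E_n = -13.6057 Z² / n² eV.

At n = 9: E_9 = -13.6057 × 5² / 9² = -4.199290 eV
At n = ∞: E_∞ = 0 eV

Ionization energy = E_∞ - E_9 = 0 - (-4.199290) = 4.199290 eV
Ionization energy ≈ 4.199 eV

This is also called the binding energy of the electron in state n = 9.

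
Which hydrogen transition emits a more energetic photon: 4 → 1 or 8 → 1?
8 → 1

Calculate the energy for each transition:

Transition 4 → 1:
ΔE₁ = |E_1 - E_4| = |-13.6057/1² - (-13.6057/4²)|
ΔE₁ = |-13.605700000 - (-0.850356250)| = 12.755344 eV

Transition 8 → 1:
ΔE₂ = |E_1 - E_8| = |-13.6057/1² - (-13.6057/8²)|
ΔE₂ = |-13.605700000 - (-0.212589063)| = 13.393111 eV

Since 13.393111 eV > 12.755344 eV, the transition 8 → 1 emits the more energetic photon.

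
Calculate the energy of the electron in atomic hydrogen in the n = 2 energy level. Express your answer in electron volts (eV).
-3.40 eV

The energy levels of a hydrogen-like atom are given by:
E_n = -13.6057 eV / n²

For n = 2:
E_2 = -13.6057 eV / 2²
E_2 = -13.6057 eV / 4
E_2 = -3.40 eV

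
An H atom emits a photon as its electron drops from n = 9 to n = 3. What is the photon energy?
1.344 eV

The energy levels are E_n = -13.6057 eV / n².

Energy at n = 9: E_9 = -13.6057 / 9² = -0.167972 eV
Energy at n = 3: E_3 = -13.6057 / 3² = -1.511744 eV

For emission (electron falling to lower state), the photon energy is:
E_photon = E_9 - E_3 = |-0.167972 - (-1.511744)|
E_photon = 1.344 eV

This energy is carried away by the emitted photon.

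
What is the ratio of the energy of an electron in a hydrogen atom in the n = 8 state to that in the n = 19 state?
5.640625

Using E_n = -13.6057 Z² / n² eV with Z = 1:

E_8 = -13.6057 / 8² = -13.6057 / 64 = -0.212589062500 eV
E_19 = -13.6057 / 19² = -13.6057 / 361 = -0.037688919668 eV

The ratio is:
E_8/E_19 = (-0.212589062500) / (-0.037688919668)
E_8/E_19 = (-13.6057/64) / (-13.6057/361)
E_8/E_19 = 361/64
E_8/E_19 = 5.640625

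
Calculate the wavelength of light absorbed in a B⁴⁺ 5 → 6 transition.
298.232225 nm

First, find the transition energy using E_n = -13.6057 Z² / n² eV:
E_5 = -13.6057 × 5² / 5² = -13.6057000000 eV
E_6 = -13.6057 × 5² / 6² = -9.4484027778 eV

Photon energy: |ΔE| = |E_6 - E_5| = 4.1572972222 eV

Convert to wavelength using E = hc/λ with hc = 1239.84 eV·nm:
λ = hc/E = 1239.84 eV·nm / 4.1572972222 eV
λ = 298.232225 nm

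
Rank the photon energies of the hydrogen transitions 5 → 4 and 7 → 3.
7 → 3

Calculate the energy for each transition:

Transition 5 → 4:
ΔE₁ = |E_4 - E_5| = |-13.6057/4² - (-13.6057/5²)|
ΔE₁ = |-0.850356250000 - (-0.544228000000)| = 0.306128250 eV

Transition 7 → 3:
ΔE₂ = |E_3 - E_7| = |-13.6057/3² - (-13.6057/7²)|
ΔE₂ = |-1.511744444444 - (-0.277667346939)| = 1.234077098 eV

Since 1.234077098 eV > 0.306128250 eV, the transition 7 → 3 emits the more energetic photon.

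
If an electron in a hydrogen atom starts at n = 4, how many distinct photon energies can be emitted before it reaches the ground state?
6

The electron can occupy levels n = 1, 2, ..., 4 during de-excitation — that is m = 4 - 1 + 1 = 4 distinct levels.

The number of distinct spectral lines equals the number of ways to choose 2 of these m levels (each pair gives one possible emission transition):

Number of lines = m(m-1)/2 = 4×3/2 = 6

These correspond to all possible transitions between the 4 levels:
4 → 3, 4 → 2, 4 → 1, 3 → 2, 3 → 1, 2 → 1

Each transition produces a photon with a unique energy (and thus wavelength). This count does not depend on Z.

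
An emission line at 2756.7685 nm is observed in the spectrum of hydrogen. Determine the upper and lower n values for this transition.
n = 12 → n = 5

First, find the photon energy from the wavelength (hc = 1239.84 eV·nm):
E = hc/λ = 1239.84 eV·nm / 2756.7685 nm = 0.44974397 eV

The energy levels of hydrogen satisfy E_n = -13.6057 / n² eV, so an emission n_i → n_f releases
ΔE = 13.6057 × (1/n_f² − 1/n_i²) eV.

Setting ΔE equal to the photon energy:
1/n_f² − 1/n_i² = 0.44974397 / 13.6057 = 0.033055555

Since 1/n_i² must be positive, we need 1/n_f² > 0.033055555, i.e. n_f ≤ 5. For each allowed n_f, solve n_i = (1/n_f² − 0.033055555)^(−1/2) and check whether it is a whole number:
  n_f = 1: 1/n_i² = 1.000000000 − 0.033055555 = 0.966944445 → n_i = 1.017  (not an integer) ✗
  n_f = 2: 1/n_i² = 0.250000000 − 0.033055555 = 0.216944445 → n_i = 2.147  (not an integer) ✗
  n_f = 3: 1/n_i² = 0.111111111 − 0.033055555 = 0.078055556 → n_i = 3.579  (not an integer) ✗
  n_f = 4: 1/n_i² = 0.062500000 − 0.033055555 = 0.029444445 → n_i = 5.828  (not an integer) ✗
  n_f = 5: 1/n_i² = 0.040000000 − 0.033055555 = 0.006944445 → n_i = 12.000  → integer, n_i = 12 ✓

Only n_f = 5 gives an integer upper level, n_i = 12.

The transition is from n = 12 to n = 5 (emission).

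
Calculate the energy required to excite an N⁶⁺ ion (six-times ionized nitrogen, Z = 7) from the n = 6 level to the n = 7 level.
4.9132 eV

The energy levels of a hydrogen-like atom are E_n = -13.6057 Z² eV / n².

Energy at n = 6: E_6 = -13.6057 × 7² / 6² = -18.5188694 eV
Energy at n = 7: E_7 = -13.6057 × 7² / 7² = -13.6057000 eV

The excitation energy is the difference:
ΔE = E_7 - E_6
ΔE = -13.6057000 - (-18.5188694)
ΔE = 4.9132 eV

Since this is positive, energy must be absorbed (photon absorption).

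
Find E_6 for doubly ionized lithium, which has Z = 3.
-3.40 eV

For hydrogen-like ions, the energy levels scale with Z²:
E_n = -13.6057 Z² / n² eV

For Li²⁺ (Z = 3) at n = 6:
E_6 = -13.6057 × 3² / 6²
E_6 = -13.6057 × 9 / 36
E_6 = -122.4513 / 36
E_6 = -3.40 eV

The energy is 9 times more negative than hydrogen at the same n due to the stronger nuclear charge.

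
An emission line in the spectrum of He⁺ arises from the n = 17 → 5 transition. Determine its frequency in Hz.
4.80841e+14 Hz

First, find the transition energy:
E_17 = -13.6057 × 2² / 17² = -0.18831419 eV
E_5 = -13.6057 × 2² / 5² = -2.17691200 eV
|ΔE| = |E_5 - E_17| = 1.98859781 eV

Convert to Joules: E = 1.98859781 eV × (1.602177 × 10⁻¹⁹ J/eV) = 3.1860857e-19 J

Using E = hf:
f = E/h = 3.1860857e-19 J / (6.62607 × 10⁻³⁴ J·s)
f = 4.80841e+14 Hz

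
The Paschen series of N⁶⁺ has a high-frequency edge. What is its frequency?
1.7911e+16 Hz

The series limit corresponds to the transition from n = ∞ to n = 3.
This is the highest energy (shortest wavelength) transition in the Paschen series.

E_∞ = 0 eV
E_3 = -13.6057 × 7² / 3² = -74.0754778 eV

Energy at series limit:
ΔE = E_∞ - E_3 = 0 - (-74.0754778) = 74.0754778 eV
E = 74.0754778 eV × (1.602177 × 10⁻¹⁹ J/eV) = 1.186820e-17 J
f = E/h = 1.186820e-17 J / (6.62607 × 10⁻³⁴ J·s) = 1.7911e+16 Hz

This energy equals the ionization energy from the n = 3 state of N⁶⁺.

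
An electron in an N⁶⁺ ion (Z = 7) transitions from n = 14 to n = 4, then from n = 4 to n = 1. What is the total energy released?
663.27788 eV

The energy levels of N⁶⁺ are E_n = -13.6057 × 7² / n² eV.

First transition (14 → 4):
ΔE₁ = |E_4 - E_14|
ΔE₁ = |-41.66745625000 - (-3.40142500000)| = 38.26603125 eV

Second transition (4 → 1):
ΔE₂ = |E_1 - E_4|
ΔE₂ = |-666.67930000000 - (-41.66745625000)| = 625.01184375 eV

Total energy released:
E_total = ΔE₁ + ΔE₂ = 38.26603125 + 625.01184375 = 663.27788 eV

Note: This equals the direct transition 14 → 1: 663.27788 eV ✓
Energy is conserved regardless of the path taken.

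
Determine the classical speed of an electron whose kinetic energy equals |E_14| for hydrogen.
1.563e+05 m/s (or 0.05% of c)

The binding energy at n = 14 for hydrogen is:
E_14 = -13.6057/14² = -0.06941684 eV
|E_14| = 0.06941684 eV

Convert to Joules:
KE = 0.06941684 eV × (1.602177 × 10⁻¹⁹ J/eV) = 1.11218e-20 J

Using KE = ½mv²:
v = √(2·KE/m_e)
v = √(2 × 1.11218e-20 J / 9.10938 × 10⁻³¹ kg)
v = 1.563e+05 m/s

This is approximately 0.05% the speed of light.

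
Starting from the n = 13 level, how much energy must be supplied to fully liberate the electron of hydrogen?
0.08051 eV

The ionization energy is the energy needed to remove the electron completely (n → ∞).

For hydrogen, E_n = -13.6057 eV / n².

At n = 13: E_13 = -13.6057 / 13² = -0.08050710 eV
At n = ∞: E_∞ = 0 eV

Ionization energy = E_∞ - E_13 = 0 - (-0.08050710) = 0.08050710 eV
Ionization energy ≈ 0.08051 eV

This is also called the binding energy of the electron in state n = 13.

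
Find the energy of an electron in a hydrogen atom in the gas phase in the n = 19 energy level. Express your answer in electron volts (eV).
-0.037689 eV

The energy levels of a hydrogen-like atom are given by:
E_n = -13.6057 eV / n²

For n = 19:
E_19 = -13.6057 eV / 19²
E_19 = -13.6057 eV / 361
E_19 = -0.037689 eV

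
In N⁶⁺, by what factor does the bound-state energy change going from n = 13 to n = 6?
4.6944

Using E_n = -13.6057 Z² / n² eV with Z = 7:

E_6 = -13.6057 × 7² / 6² = -666.6793 / 36 = -18.5188694444 eV
E_13 = -13.6057 × 7² / 13² = -666.6793 / 169 = -3.9448479290 eV

The ratio is:
E_6/E_13 = (-18.5188694444) / (-3.9448479290)
E_6/E_13 = (-666.6793/36) / (-666.6793/169)
E_6/E_13 = 169/36
E_6/E_13 = 4.6944
(Note: the Z² factors cancel in the ratio.)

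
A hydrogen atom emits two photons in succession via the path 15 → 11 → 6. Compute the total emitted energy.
0.317466 eV

The energy levels of hydrogen are E_n = -13.6057 / n² eV.

First transition (15 → 11):
ΔE₁ = |E_11 - E_15|
ΔE₁ = |-0.112443801653 - (-0.060469777778)| = 0.051974024 eV

Second transition (11 → 6):
ΔE₂ = |E_6 - E_11|
ΔE₂ = |-0.377936111111 - (-0.112443801653)| = 0.265492309 eV

Total energy released:
E_total = ΔE₁ + ΔE₂ = 0.051974024 + 0.265492309 = 0.317466 eV

Note: This equals the direct transition 15 → 6: 0.317466 eV ✓
Energy is conserved regardless of the path taken.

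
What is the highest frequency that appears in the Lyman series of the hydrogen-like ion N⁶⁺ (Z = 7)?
1.6120e+17 Hz

The series limit corresponds to the transition from n = ∞ to n = 1.
This is the highest energy (shortest wavelength) transition in the Lyman series.

E_∞ = 0 eV
E_1 = -13.6057 × 7² / 1² = -666.679300 eV

Energy at series limit:
ΔE = E_∞ - E_1 = 0 - (-666.679300) = 666.679300 eV
E = 666.679300 eV × (1.602177 × 10⁻¹⁹ J/eV) = 1.068138e-16 J
f = E/h = 1.068138e-16 J / (6.62607 × 10⁻³⁴ J·s) = 1.6120e+17 Hz

This energy equals the ionization energy from the n = 1 state of N⁶⁺.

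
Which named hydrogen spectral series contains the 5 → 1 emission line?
Lyman series

The spectral series in hydrogen are named based on the final (lower) energy level:
- Lyman series: n_final = 1 (ultraviolet)
- Balmer series: n_final = 2 (visible/near-UV)
- Paschen series: n_final = 3 (infrared)
- Brackett series: n_final = 4 (infrared)
- Pfund series: n_final = 5 (far infrared)

Since this transition ends at n = 1, it belongs to the Lyman series.

For reference, this 5 → 1 line has photon energy
ΔE = 13.6057 eV × (1/1² - 1/5²) = 13.06147200 eV,
corresponding to wavelength λ = hc/ΔE = 1239.84 eV·nm / 13.06147200 eV = 94.923451 nm in the ultraviolet region.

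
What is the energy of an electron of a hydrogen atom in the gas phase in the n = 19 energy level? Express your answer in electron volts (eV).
-0.038 eV

The energy levels of a hydrogen-like atom are given by:
E_n = -13.6057 eV / n²

For n = 19:
E_19 = -13.6057 eV / 19²
E_19 = -13.6057 eV / 361
E_19 = -0.038 eV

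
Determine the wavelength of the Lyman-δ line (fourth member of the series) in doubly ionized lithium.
10.547 nm

The lines of a series are numbered from the longest wavelength (smallest ΔE) outward; the fourth line is the transition from n = n_f + 4 to n_f.
The Lyman series has all transitions ending at n_f = 1.

For Li²⁺ (Z = 3), the fourth line (δ-line) is the jump from n = 5 to n = 1:
E_5 = -13.6057 × 3² / 5² = -4.89805 eV
E_1 = -13.6057 × 3² / 1² = -122.45130 eV
ΔE = E_5 - E_1 = 117.55325 eV

λ = hc/E = 1239.84 eV·nm / 117.55325 eV
λ = 10.547 nm

This is the δ-line of the Lyman series in Li²⁺.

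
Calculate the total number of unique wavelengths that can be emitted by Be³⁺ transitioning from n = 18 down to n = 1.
153

The electron can occupy levels n = 1, 2, ..., 18 during de-excitation — that is m = 18 - 1 + 1 = 18 distinct levels.

The number of distinct spectral lines equals the number of ways to choose 2 of these m levels (each pair gives one possible emission transition):

Number of lines = m(m-1)/2 = 18×17/2 = 153

These correspond to all possible transitions between the 18 levels:
18 → 17, 18 → 16, 18 → 15, 18 → 14, 18 → 13, 18 → 12, 18 → 11, 18 → 10...

Each transition produces a photon with a unique energy (and thus wavelength). This count does not depend on Z.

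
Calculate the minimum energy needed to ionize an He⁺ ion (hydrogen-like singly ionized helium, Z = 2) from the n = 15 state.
0.24 eV

The ionization energy is the energy needed to remove the electron completely (n → ∞).

For a hydrogen-like ion with Z = 2, E_n = -13.6057 Z² / n² eV.

At n = 15: E_15 = -13.6057 × 2² / 15² = -0.24188 eV
At n = ∞: E_∞ = 0 eV

Ionization energy = E_∞ - E_15 = 0 - (-0.24188) = 0.24188 eV
Ionization energy ≈ 0.24 eV

This is also called the binding energy of the electron in state n = 15.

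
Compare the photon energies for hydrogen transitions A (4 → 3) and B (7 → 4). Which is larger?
4 → 3

Calculate the energy for each transition:

Transition 4 → 3:
ΔE₁ = |E_3 - E_4| = |-13.6057/3² - (-13.6057/4²)|
ΔE₁ = |-1.51174444 - (-0.85035625)| = 0.66139 eV

Transition 7 → 4:
ΔE₂ = |E_4 - E_7| = |-13.6057/4² - (-13.6057/7²)|
ΔE₂ = |-0.85035625 - (-0.27766735)| = 0.57269 eV

Since 0.66139 eV > 0.57269 eV, the transition 4 → 3 emits the more energetic photon.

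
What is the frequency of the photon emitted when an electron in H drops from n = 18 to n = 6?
8.1231e+13 Hz

First, find the transition energy:
E_18 = -13.6057 / 18² = -0.04199290 eV
E_6 = -13.6057 / 6² = -0.37793611 eV
|ΔE| = |E_6 - E_18| = 0.33594321 eV

Convert to Joules: E = 0.33594321 eV × (1.602177 × 10⁻¹⁹ J/eV) = 5.382405e-20 J

Using E = hf:
f = E/h = 5.382405e-20 J / (6.62607 × 10⁻³⁴ J·s)
f = 8.1231e+13 Hz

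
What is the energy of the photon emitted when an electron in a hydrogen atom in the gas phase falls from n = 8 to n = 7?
0.07 eV

The energy levels are E_n = -13.6057 eV / n².

Energy at n = 8: E_8 = -13.6057 / 8² = -0.21259 eV
Energy at n = 7: E_7 = -13.6057 / 7² = -0.27767 eV

For emission (electron falling to lower state), the photon energy is:
E_photon = E_8 - E_7 = |-0.21259 - (-0.27767)|
E_photon = 0.07 eV

This energy is carried away by the emitted photon.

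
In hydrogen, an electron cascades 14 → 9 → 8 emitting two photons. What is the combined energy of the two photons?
0.1432 eV

The energy levels of hydrogen are E_n = -13.6057 / n² eV.

First transition (14 → 9):
ΔE₁ = |E_9 - E_14|
ΔE₁ = |-0.1679716049 - (-0.0694168367)| = 0.0985548 eV

Second transition (9 → 8):
ΔE₂ = |E_8 - E_9|
ΔE₂ = |-0.2125890625 - (-0.1679716049)| = 0.0446175 eV

Total energy released:
E_total = ΔE₁ + ΔE₂ = 0.0985548 + 0.0446175 = 0.1432 eV

Note: This equals the direct transition 14 → 8: 0.1432 eV ✓
Energy is conserved regardless of the path taken.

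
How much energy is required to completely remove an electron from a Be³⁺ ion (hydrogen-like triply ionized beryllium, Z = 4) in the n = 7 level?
4.44268 eV

The ionization energy is the energy needed to remove the electron completely (n → ∞).

For a hydrogen-like ion with Z = 4, E_n = -13.6057 Z² / n² eV.

At n = 7: E_7 = -13.6057 × 4² / 7² = -4.44267755 eV
At n = ∞: E_∞ = 0 eV

Ionization energy = E_∞ - E_7 = 0 - (-4.44267755) = 4.44267755 eV
Ionization energy ≈ 4.44268 eV

This is also called the binding energy of the electron in state n = 7.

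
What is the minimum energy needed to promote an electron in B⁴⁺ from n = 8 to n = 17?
4.1378 eV

The energy levels of a hydrogen-like atom are E_n = -13.6057 Z² eV / n².

Energy at n = 8: E_8 = -13.6057 × 5² / 8² = -5.3147266 eV
Energy at n = 17: E_17 = -13.6057 × 5² / 17² = -1.1769637 eV

The excitation energy is the difference:
ΔE = E_17 - E_8
ΔE = -1.1769637 - (-5.3147266)
ΔE = 4.1378 eV

Since this is positive, energy must be absorbed (photon absorption).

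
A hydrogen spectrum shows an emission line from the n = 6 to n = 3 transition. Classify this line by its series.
Paschen series

The spectral series in hydrogen are named based on the final (lower) energy level:
- Lyman series: n_final = 1 (ultraviolet)
- Balmer series: n_final = 2 (visible/near-UV)
- Paschen series: n_final = 3 (infrared)
- Brackett series: n_final = 4 (infrared)
- Pfund series: n_final = 5 (far infrared)

Since this transition ends at n = 3, it belongs to the Paschen series.

For reference, this 6 → 3 line has photon energy
ΔE = 13.6057 eV × (1/3² - 1/6²) = 1.13380833 eV,
corresponding to wavelength λ = hc/ΔE = 1239.84 eV·nm / 1.13380833 eV = 1093.518 nm in the infrared region.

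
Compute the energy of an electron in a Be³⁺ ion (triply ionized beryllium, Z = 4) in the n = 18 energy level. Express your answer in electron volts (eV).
-0.6719 eV

The energy levels of a hydrogen-like atom are given by:
E_n = -13.6057 Z² / n² eV  (with Z = 4 for Be³⁺)

For n = 18:
E_18 = -13.6057 × 4² / 18²
E_18 = -13.6057 × 16 / 324
E_18 = -0.6719 eV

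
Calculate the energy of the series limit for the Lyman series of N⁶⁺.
666.67930 eV

The series limit corresponds to the transition from n = ∞ to n = 1.
This is the highest energy (shortest wavelength) transition in the Lyman series.

E_∞ = 0 eV
E_1 = -13.6057 × 7² / 1² = -666.67930 eV

Energy at series limit:
ΔE = E_∞ - E_1 = 0 - (-666.67930) = 666.67930 eV

This energy equals the ionization energy from the n = 1 state of N⁶⁺.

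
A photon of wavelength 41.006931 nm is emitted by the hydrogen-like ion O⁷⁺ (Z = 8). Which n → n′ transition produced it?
n = 6 → n = 4

First, find the photon energy from the wavelength (hc = 1239.84 eV·nm):
E = hc/λ = 1239.84 eV·nm / 41.006931 nm = 30.234889 eV

The energy levels of O⁷⁺ satisfy E_n = -13.6057 × 8² / n² eV, so an emission n_i → n_f releases
ΔE = 13.6057 × 8² × (1/n_f² − 1/n_i²) eV.

Setting ΔE equal to the photon energy:
1/n_f² − 1/n_i² = 30.234889 / (13.6057 × 8²) = 0.034722222

Since 1/n_i² must be positive, we need 1/n_f² > 0.034722222, i.e. n_f ≤ 5. For each allowed n_f, solve n_i = (1/n_f² − 0.034722222)^(−1/2) and check whether it is a whole number:
  n_f = 1: 1/n_i² = 1.000000000 − 0.034722222 = 0.965277778 → n_i = 1.018  (not an integer) ✗
  n_f = 2: 1/n_i² = 0.250000000 − 0.034722222 = 0.215277778 → n_i = 2.155  (not an integer) ✗
  n_f = 3: 1/n_i² = 0.111111111 − 0.034722222 = 0.076388889 → n_i = 3.618  (not an integer) ✗
  n_f = 4: 1/n_i² = 0.062500000 − 0.034722222 = 0.027777778 → n_i = 6.000  → integer, n_i = 6 ✓
  n_f = 5: 1/n_i² = 0.040000000 − 0.034722222 = 0.005277778 → n_i = 13.765  (not an integer) ✗

Only n_f = 4 gives an integer upper level, n_i = 6.

The transition is from n = 6 to n = 4 (emission).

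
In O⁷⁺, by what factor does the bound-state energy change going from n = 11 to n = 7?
2.4694

Using E_n = -13.6057 Z² / n² eV with Z = 8:

E_7 = -13.6057 × 8² / 7² = -870.7648 / 49 = -17.7707102041 eV
E_11 = -13.6057 × 8² / 11² = -870.7648 / 121 = -7.1964033058 eV

The ratio is:
E_7/E_11 = (-17.7707102041) / (-7.1964033058)
E_7/E_11 = (-870.7648/49) / (-870.7648/121)
E_7/E_11 = 121/49
E_7/E_11 = 2.4694
(Note: the Z² factors cancel in the ratio.)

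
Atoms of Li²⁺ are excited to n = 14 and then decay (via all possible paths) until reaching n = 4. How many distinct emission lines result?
55

The electron can occupy levels n = 4, 5, ..., 14 during de-excitation — that is m = 14 - 4 + 1 = 11 distinct levels.

The number of distinct spectral lines equals the number of ways to choose 2 of these m levels (each pair gives one possible emission transition):

Number of lines = m(m-1)/2 = 11×10/2 = 55

These correspond to all possible transitions between the 11 levels:
14 → 13, 14 → 12, 14 → 11, 14 → 10, 14 → 9, 14 → 8, 14 → 7, 14 → 6...

Each transition produces a photon with a unique energy (and thus wavelength). This count does not depend on Z.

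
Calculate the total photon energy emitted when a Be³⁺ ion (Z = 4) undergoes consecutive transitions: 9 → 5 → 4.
10.918 eV

The energy levels of Be³⁺ are E_n = -13.6057 × 4² / n² eV.

First transition (9 → 5):
ΔE₁ = |E_5 - E_9|
ΔE₁ = |-8.707648000 - (-2.687545679)| = 6.020102 eV

Second transition (5 → 4):
ΔE₂ = |E_4 - E_5|
ΔE₂ = |-13.605700000 - (-8.707648000)| = 4.898052 eV

Total energy released:
E_total = ΔE₁ + ΔE₂ = 6.020102 + 4.898052 = 10.918 eV

Note: This equals the direct transition 9 → 4: 10.918 eV ✓
Energy is conserved regardless of the path taken.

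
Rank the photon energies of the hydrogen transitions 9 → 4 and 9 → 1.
9 → 1

Calculate the energy for each transition:

Transition 9 → 4:
ΔE₁ = |E_4 - E_9| = |-13.6057/4² - (-13.6057/9²)|
ΔE₁ = |-0.8503562500 - (-0.1679716049)| = 0.6823846 eV

Transition 9 → 1:
ΔE₂ = |E_1 - E_9| = |-13.6057/1² - (-13.6057/9²)|
ΔE₂ = |-13.6057000000 - (-0.1679716049)| = 13.4377284 eV

Since 13.4377284 eV > 0.6823846 eV, the transition 9 → 1 emits the more energetic photon.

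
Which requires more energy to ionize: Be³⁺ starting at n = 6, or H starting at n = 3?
Be³⁺ at n = 6 (E = -6.05 eV)

Using E_n = -13.6057 Z² / n² eV:

Be³⁺ (Z = 4) at n = 6:
E = -13.6057 × 4² / 6² = -13.6057 × 16 / 36 = -6.04698 eV

H (Z = 1) at n = 3:
E = -13.6057 × 1² / 3² = -13.6057 × 1 / 9 = -1.51174 eV

Since -6.04698 eV < -1.51174 eV,
Be³⁺ at n = 6 is more tightly bound (requires more energy to ionize).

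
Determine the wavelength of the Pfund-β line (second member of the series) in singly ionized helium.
1162.812 nm

The lines of a series are numbered from the longest wavelength (smallest ΔE) outward; the second line is the transition from n = n_f + 2 to n_f.
The Pfund series has all transitions ending at n_f = 5.

For He⁺ (Z = 2), the second line (β-line) is the jump from n = 7 to n = 5:
E_7 = -13.6057 × 2² / 7² = -1.11066939 eV
E_5 = -13.6057 × 2² / 5² = -2.17691200 eV
ΔE = E_7 - E_5 = 1.06624261 eV

λ = hc/E = 1239.84 eV·nm / 1.06624261 eV
λ = 1162.812 nm

This is the β-line of the Pfund series in He⁺.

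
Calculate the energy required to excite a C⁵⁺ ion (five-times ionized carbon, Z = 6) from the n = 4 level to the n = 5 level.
11.0206 eV

The energy levels of a hydrogen-like atom are E_n = -13.6057 Z² eV / n².

Energy at n = 4: E_4 = -13.6057 × 6² / 4² = -30.6128250 eV
Energy at n = 5: E_5 = -13.6057 × 6² / 5² = -19.5922080 eV

The excitation energy is the difference:
ΔE = E_5 - E_4
ΔE = -19.5922080 - (-30.6128250)
ΔE = 11.0206 eV

Since this is positive, energy must be absorbed (photon absorption).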